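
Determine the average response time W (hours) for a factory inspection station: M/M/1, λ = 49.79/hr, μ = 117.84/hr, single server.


W = 1/(μ−λ) = 1/(117.84 − 49.79) = 1/68.05 = 0.01470 hr

Final: 0.01470 hr


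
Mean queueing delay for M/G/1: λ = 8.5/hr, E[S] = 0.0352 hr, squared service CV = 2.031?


ρ = λ·E[S] = 8.5·0.0352 = 0.2992
E[S²] = E[S]²(1+C_s²) = 0.0352²·(1+2.031) = 0.003756
Wq = λ·E[S²]/(2(1−ρ)) = 8.5·0.003756/(2·0.7008) = 0.02278 hr

Final: 0.02278 hr


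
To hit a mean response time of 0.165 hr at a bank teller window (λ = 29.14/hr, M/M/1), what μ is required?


W = 1/(μ−λ) ⇒ μ − λ = 1/W = 1/0.165 = 6.0606
μ = λ + 1/W = 29.14 + 6.0606 = 35.2006 per hr

Final: 35.2006 /hr


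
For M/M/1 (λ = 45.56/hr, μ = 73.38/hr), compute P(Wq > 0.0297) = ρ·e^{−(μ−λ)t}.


ρ = 45.56/73.38 = 0.6209
P(Wq > t) = ρ·e^{−(μ−λ)t} = 0.6209·e^{−0.8263}
= 0.6209·0.437686 = 0.271749

Final: 0.271749


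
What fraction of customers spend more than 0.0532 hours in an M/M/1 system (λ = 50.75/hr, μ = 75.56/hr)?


W ~ Exponential(μ−λ) for M/M/1.
μ − λ = 75.56 − 50.75 = 24.8100
P(W > t) = e^{−(μ−λ)t} = e^{−1.3199} = 0.267164

Final: 0.267164


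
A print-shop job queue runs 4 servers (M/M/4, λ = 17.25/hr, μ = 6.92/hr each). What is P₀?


a = λ/μ = 17.25/6.92 = 2.4928; ρ = a/c = 0.6232
Σ_{k=0}^{3} a^k/k! (terms k=0..3) = 1.00000 + 2.49277 + 3.10696 + 2.58165 = 9.18139
Tail: a^4/(4!(1−ρ)) = 38.61286/(24·0.3768) = 4.26975
P₀ = 1/(9.18139 + 4.26975) = 1/13.45114 = 0.074343

Final: 0.074343


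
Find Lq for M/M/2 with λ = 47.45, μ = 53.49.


a = λ/μ = 0.8871; ρ = a/2 = 0.4435
P₀ = 0.385482
Lq = P₀·a^c·ρ / (c!·(1−ρ)²) = 0.385482·0.78691·0.4435/(2·0.30965)
= 0.21725

Final: 0.21725


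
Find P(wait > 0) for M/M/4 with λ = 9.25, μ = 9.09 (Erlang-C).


a = λ/μ = 1.0176; ρ = a/4 = 0.2544
P₀ = 0.360893 (from M/M/c formula)
C(c,a) = [a^c/(c!(1−ρ))]·P₀ = [1.07229/(24·0.7456)]·0.360893
= 0.05992·0.360893 = 0.021626

Final: 0.021626


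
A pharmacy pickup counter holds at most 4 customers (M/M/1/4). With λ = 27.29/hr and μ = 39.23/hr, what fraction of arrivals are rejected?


ρ = λ/μ = 27.29/39.23 = 0.6956
P_K = (1−ρ)ρ^K/(1−ρ^(K+1)) = (0.3044·0.234175)/(1 − 0.162902)
= 0.071273/0.837098 = 0.085143

Final: 0.085143


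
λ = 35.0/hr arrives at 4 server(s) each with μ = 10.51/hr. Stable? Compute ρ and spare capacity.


Total capacity cμ = 4·10.51 = 42.04/hr
ρ = λ/(cμ) = 35.0/42.04 = 0.8325
Stable ⇔ ρ < 1: YES
Spare capacity = cμ − λ = 42.04 − 35.0 = 7.04/hr

Final: ρ = 0.8325; stable; margin = 7.04/hr


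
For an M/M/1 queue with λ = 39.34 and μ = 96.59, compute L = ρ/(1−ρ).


ρ = λ/μ = 39.34/96.59 = 0.4073
L = ρ/(1−ρ) = 0.4073/(1 − 0.4073) = 0.4073/0.5927 = 0.6872

Final: 0.6872


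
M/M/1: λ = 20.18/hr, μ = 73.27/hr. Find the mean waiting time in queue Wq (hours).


ρ = 20.18/73.27 = 0.2754
Wq = ρ/(μ−λ) = 0.2754/(73.27 − 20.18) = 0.2754/53.09 = 0.005188 hr

Final: 0.005188 hr


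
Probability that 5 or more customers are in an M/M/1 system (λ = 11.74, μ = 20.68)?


ρ = 11.74/20.68 = 0.5677
P(N ≥ n) = ρ^n = 0.5677^5 = 0.058964

Final: 0.058964


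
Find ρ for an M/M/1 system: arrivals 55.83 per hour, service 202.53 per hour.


ρ = λ/μ = 55.83/202.53 = 0.2757

Final: 0.2757


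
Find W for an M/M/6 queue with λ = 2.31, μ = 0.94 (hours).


a = 2.4574; ρ = 0.4096; P₀ = 0.085216
Lq = P₀·a^c·ρ/(c!(1−ρ)²) = 0.03063
Wq = Lq/λ = 0.03063/2.31 = 0.01326 hr
W = Wq + 1/μ = 0.01326 + 1.06383 = 1.07709 hr

Final: 1.07709 hr


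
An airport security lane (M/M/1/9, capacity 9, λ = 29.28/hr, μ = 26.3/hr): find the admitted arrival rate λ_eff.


ρ = 1.1133; P_K = (1−ρ)ρ^9/(1−ρ^10) = 0.154642
λ_eff = λ(1 − P_K) = 29.28·(1 − 0.154642) = 29.28·0.845358 = 24.7521 /hr

Final: 24.7521 /hr


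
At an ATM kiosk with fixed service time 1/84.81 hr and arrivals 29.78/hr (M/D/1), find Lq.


ρ = 29.78/84.81 = 0.3511
M/D/1: Lq = ρ²/(2(1−ρ)) = 0.1233/(2·0.6489) = 0.09501

Final: 0.09501


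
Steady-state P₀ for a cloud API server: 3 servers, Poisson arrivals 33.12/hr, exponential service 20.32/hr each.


a = λ/μ = 33.12/20.32 = 1.6299; ρ = a/c = 0.5433
Σ_{k=0}^{2} a^k/k! (terms k=0..2) = 1.00000 + 1.62992 + 1.32832 = 3.95824
Tail: a^3/(3!(1−ρ)) = 4.33012/(6·0.4567) = 1.58024
P₀ = 1/(3.95824 + 1.58024) = 1/5.53849 = 0.180555

Final: 0.180555


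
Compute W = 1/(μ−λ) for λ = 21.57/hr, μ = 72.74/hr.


W = 1/(μ−λ) = 1/(72.74 − 21.57) = 1/51.17 = 0.01954 hr

Final: 0.01954 hr


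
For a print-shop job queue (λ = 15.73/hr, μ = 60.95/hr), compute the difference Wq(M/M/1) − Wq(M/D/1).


ρ = 15.73/60.95 = 0.2581
Wq(M/M/1) = ρ/(μ−λ) = 0.2581/45.22 = 0.005707 hr
Wq(M/D/1) = ρ/(2(μ−λ)) = 0.002854 hr
Savings = 0.005707 − 0.002854 = 0.002854 hr

Final: 0.002854 hr


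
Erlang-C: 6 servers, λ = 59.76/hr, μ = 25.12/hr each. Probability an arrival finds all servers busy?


a = λ/μ = 2.3790; ρ = a/6 = 0.3965
P₀ = 0.092255 (from M/M/c formula)
C(c,a) = [a^c/(c!(1−ρ))]·P₀ = [181.27826/(720·0.6035)]·0.092255
= 0.41719·0.092255 = 0.038488

Final: 0.038488


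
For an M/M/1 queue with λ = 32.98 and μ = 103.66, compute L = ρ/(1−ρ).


ρ = λ/μ = 32.98/103.66 = 0.3182
L = ρ/(1−ρ) = 0.3182/(1 − 0.3182) = 0.3182/0.6818 = 0.4666

Final: 0.4666


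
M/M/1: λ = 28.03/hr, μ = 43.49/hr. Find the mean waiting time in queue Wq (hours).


ρ = 28.03/43.49 = 0.6445
Wq = ρ/(μ−λ) = 0.6445/(43.49 − 28.03) = 0.6445/15.46 = 0.04169 hr

Final: 0.04169 hr


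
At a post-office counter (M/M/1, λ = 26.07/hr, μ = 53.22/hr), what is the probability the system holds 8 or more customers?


ρ = 26.07/53.22 = 0.4899
P(N ≥ n) = ρ^n = 0.4899^8 = 0.003315

Final: 0.003315


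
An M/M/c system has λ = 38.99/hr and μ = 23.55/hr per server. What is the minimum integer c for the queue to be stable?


Stability requires cμ > λ ⇔ c > λ/μ.
λ/μ = 38.99/23.55 = 1.6556
Minimum integer c = ⌊1.6556⌋ + 1 = 2
Check: 2·23.55 = 47.10 > 38.99, while 1·23.55 = 23.55 ≤ 38.99

Final: 2 servers


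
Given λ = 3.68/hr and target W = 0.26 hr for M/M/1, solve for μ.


W = 1/(μ−λ) ⇒ μ − λ = 1/W = 1/0.26 = 3.8462
μ = λ + 1/W = 3.68 + 3.8462 = 7.5262 per hr

Final: 7.5262 /hr


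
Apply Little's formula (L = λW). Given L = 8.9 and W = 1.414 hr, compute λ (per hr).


λ = L/W = 8.9/1.414 = 6.2942 /hr

Final: 6.2942 /hr


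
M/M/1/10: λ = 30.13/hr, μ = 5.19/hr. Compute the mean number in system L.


ρ = 30.13/5.19 = 5.8054
L = ρ[1 − (K+1)ρ^K + Kρ^(K+1)] / [(1−ρ)(1−ρ^(K+1))]
Numerator: 5.8054·(1 − 11·43482823.657961 + 10·252434966.630902) = 11878062279.588152
Denominator: (-4.8054)·(-252434965.630902) = 1213049719.235971
L = 11878062279.588152/1213049719.235971 = 9.7919

Final: 9.7919


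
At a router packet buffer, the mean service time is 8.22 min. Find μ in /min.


μ = 1/(service time) in consistent units.
1 minute = 1 min, so μ = 1/8.22 = 0.1217 per minute

Final: 0.1217 /min


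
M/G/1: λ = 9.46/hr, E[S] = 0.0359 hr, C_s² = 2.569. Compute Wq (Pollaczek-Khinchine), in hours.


ρ = λ·E[S] = 9.46·0.0359 = 0.3396
E[S²] = E[S]²(1+C_s²) = 0.0359²·(1+2.569) = 0.004600
Wq = λ·E[S²]/(2(1−ρ)) = 9.46·0.004600/(2·0.6604) = 0.03295 hr

Final: 0.03295 hr


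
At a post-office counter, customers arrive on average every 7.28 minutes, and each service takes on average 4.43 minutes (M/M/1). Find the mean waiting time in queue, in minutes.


λ = 60/7.28 = 8.2418 /hr
μ = 60/4.43 = 13.5440 /hr
ρ = λ/μ = 8.2418/13.5440 = 0.6085
Wq = ρ/(μ−λ) = 0.6085/(13.5440−8.2418) = 0.11477 hr
In minutes: 0.11477·60 = 6.886 min

Final: 6.886 min


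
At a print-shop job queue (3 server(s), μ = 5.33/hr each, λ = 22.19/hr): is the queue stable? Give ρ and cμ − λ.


Total capacity cμ = 3·5.33 = 15.99/hr
ρ = λ/(cμ) = 22.19/15.99 = 1.3877
Stable ⇔ ρ < 1: NO
Spare capacity = cμ − λ = 15.99 − 22.19 = -6.20/hr

Final: ρ = 1.3877; unstable; margin = -6.20/hr


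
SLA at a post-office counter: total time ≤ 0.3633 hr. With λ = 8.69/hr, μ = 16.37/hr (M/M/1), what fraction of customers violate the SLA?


W ~ Exponential(μ−λ) for M/M/1.
μ − λ = 16.37 − 8.69 = 7.6800
P(W > t) = e^{−(μ−λ)t} = e^{−2.7901} = 0.061412

Final: 0.061412


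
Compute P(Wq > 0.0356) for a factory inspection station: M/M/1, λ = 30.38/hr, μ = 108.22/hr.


ρ = 30.38/108.22 = 0.2807
P(Wq > t) = ρ·e^{−(μ−λ)t} = 0.2807·e^{−2.7711}
= 0.2807·0.062593 = 0.017571

Final: 0.017571


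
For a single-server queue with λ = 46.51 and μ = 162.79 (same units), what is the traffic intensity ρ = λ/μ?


ρ = λ/μ = 46.51/162.79 = 0.2857

Final: 0.2857


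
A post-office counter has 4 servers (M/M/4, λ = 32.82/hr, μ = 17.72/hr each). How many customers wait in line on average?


a = λ/μ = 1.8521; ρ = a/4 = 0.4630
P₀ = 0.152918
Lq = P₀·a^c·ρ / (c!·(1−ρ)²) = 0.152918·11.76791·0.4630/(24·0.28833)
= 0.12041

Final: 0.12041


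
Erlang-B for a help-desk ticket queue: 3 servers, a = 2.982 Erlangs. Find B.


B(c,a) = (a^c/c!) / Σ_{k=0}^{c} a^k/k!
a^3/3! = 4.419485
Σ terms (k=0..3): 1.00000 + 2.98200 + 4.44616 + 4.41949 = 12.847647
B = 4.419485/12.847647 = 0.343992

Final: 0.343992


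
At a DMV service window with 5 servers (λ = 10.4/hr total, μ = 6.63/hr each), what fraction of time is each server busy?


ρ = λ/(cμ) = 10.4/(5·6.63) = 10.4/33.15 = 0.3137

Final: 0.3137


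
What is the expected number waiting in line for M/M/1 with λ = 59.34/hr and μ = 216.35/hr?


ρ = 59.34/216.35 = 0.2743
Lq = ρ²/(1−ρ) = 0.07523/0.7257 = 0.1037

Final: 0.1037


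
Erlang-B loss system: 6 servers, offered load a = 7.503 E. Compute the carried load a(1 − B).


B(6,7.503) = 0.361716 (Erlang-B)
Carried load = a(1 − B) = 7.503·(1 − 0.361716) = 7.503·0.638284 = 4.7890 E

Final: 4.7890 Erlangs


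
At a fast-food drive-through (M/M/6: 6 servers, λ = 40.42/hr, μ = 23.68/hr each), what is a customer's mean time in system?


a = 1.7069; ρ = 0.2845; P₀ = 0.181321
Lq = P₀·a^c·ρ/(c!(1−ρ)²) = 0.003461
Wq = Lq/λ = 0.003461/40.42 = 0.00008563 hr
W = Wq + 1/μ = 0.00008563 + 0.04223 = 0.04232 hr

Final: 0.04232 hr


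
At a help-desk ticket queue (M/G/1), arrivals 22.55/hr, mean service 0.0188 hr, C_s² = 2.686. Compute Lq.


ρ = λ·E[S] = 22.55·0.0188 = 0.4239
Lq = ρ²(1+C_s²)/(2(1−ρ)) = 0.1797·(1+2.686)/(2·0.5761)
= 0.1797·3.6860/1.1521 = 0.57500

Final: 0.57500


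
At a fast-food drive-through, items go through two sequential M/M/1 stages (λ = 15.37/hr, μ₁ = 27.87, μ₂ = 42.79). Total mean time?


Each node sees arrival rate λ = 15.37/hr (tandem ⇒ throughput preserved).
W₁ = 1/(μ₁−λ) = 1/(27.87−15.37) = 0.08000 hr
W₂ = 1/(μ₂−λ) = 1/(42.79−15.37) = 0.03647 hr
W_total = W₁ + W₂ = 0.08000 + 0.03647 = 0.11647 hr

Final: 0.11647 hr


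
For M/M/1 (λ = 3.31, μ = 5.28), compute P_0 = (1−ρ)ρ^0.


ρ = 3.31/5.28 = 0.6269
P_n = (1−ρ)·ρ^n = (1 − 0.6269)·0.6269^0 = 0.3731·1.000000 = 0.373106

Final: 0.373106


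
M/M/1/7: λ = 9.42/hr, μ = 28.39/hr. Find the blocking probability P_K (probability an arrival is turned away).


ρ = λ/μ = 9.42/28.39 = 0.3318
P_K = (1−ρ)ρ^K/(1−ρ^(K+1)) = (0.6682·0.0004428)/(1 − 0.0001469)
= 0.0002959/0.999853 = 0.0002959

Final: 0.0002959


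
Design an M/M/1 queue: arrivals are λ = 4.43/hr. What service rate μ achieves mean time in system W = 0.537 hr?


W = 1/(μ−λ) ⇒ μ − λ = 1/W = 1/0.537 = 1.8622
μ = λ + 1/W = 4.43 + 1.8622 = 6.2922 per hr

Final: 6.2922 /hr


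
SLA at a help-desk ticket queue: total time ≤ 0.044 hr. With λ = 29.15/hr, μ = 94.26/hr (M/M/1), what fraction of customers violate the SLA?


W ~ Exponential(μ−λ) for M/M/1.
μ − λ = 94.26 − 29.15 = 65.1100
P(W > t) = e^{−(μ−λ)t} = e^{−2.8648} = 0.056992

Final: 0.056992


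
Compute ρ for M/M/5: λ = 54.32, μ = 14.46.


ρ = λ/(cμ) = 54.32/(5·14.46) = 54.32/72.30 = 0.7513

Final: 0.7513


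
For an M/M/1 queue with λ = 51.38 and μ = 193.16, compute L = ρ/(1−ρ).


ρ = λ/μ = 51.38/193.16 = 0.2660
L = ρ/(1−ρ) = 0.2660/(1 − 0.2660) = 0.2660/0.7340 = 0.3624

Final: 0.3624


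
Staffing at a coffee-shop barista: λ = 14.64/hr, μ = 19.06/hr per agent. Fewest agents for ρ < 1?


Stability requires cμ > λ ⇔ c > λ/μ.
λ/μ = 14.64/19.06 = 0.7681
Minimum integer c = ⌊0.7681⌋ + 1 = 1
Check: 1·19.06 = 19.06 > 14.64, while 0·19.06 = 0.00 ≤ 14.64

Final: 1 servers


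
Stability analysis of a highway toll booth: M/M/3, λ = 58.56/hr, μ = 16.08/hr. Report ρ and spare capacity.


Total capacity cμ = 3·16.08 = 48.24/hr
ρ = λ/(cμ) = 58.56/48.24 = 1.2139
Stable ⇔ ρ < 1: NO
Spare capacity = cμ − λ = 48.24 − 58.56 = -10.32/hr

Final: ρ = 1.2139; unstable; margin = -10.32/hr


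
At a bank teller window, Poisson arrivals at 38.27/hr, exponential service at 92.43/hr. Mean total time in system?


W = 1/(μ−λ) = 1/(92.43 − 38.27) = 1/54.16 = 0.01846 hr

Final: 0.01846 hr


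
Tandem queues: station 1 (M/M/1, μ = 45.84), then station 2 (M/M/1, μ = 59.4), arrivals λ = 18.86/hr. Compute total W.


Each node sees arrival rate λ = 18.86/hr (tandem ⇒ throughput preserved).
W₁ = 1/(μ₁−λ) = 1/(45.84−18.86) = 0.03706 hr
W₂ = 1/(μ₂−λ) = 1/(59.4−18.86) = 0.02467 hr
W_total = W₁ + W₂ = 0.03706 + 0.02467 = 0.06173 hr

Final: 0.06173 hr


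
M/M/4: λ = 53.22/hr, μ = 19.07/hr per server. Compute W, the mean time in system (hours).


a = 2.7908; ρ = 0.6977; P₀ = 0.050844
Lq = P₀·a^c·ρ/(c!(1−ρ)²) = 0.98104
Wq = Lq/λ = 0.98104/53.22 = 0.01843 hr
W = Wq + 1/μ = 0.01843 + 0.05244 = 0.07087 hr

Final: 0.07087 hr


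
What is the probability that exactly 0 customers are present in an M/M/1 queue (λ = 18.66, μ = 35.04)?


ρ = 18.66/35.04 = 0.5325
P_n = (1−ρ)·ρ^n = (1 − 0.5325)·0.5325^0 = 0.4675·1.000000 = 0.467466

Final: 0.467466


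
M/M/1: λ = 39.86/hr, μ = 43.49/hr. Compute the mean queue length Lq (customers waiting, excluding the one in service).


ρ = 39.86/43.49 = 0.9165
Lq = ρ²/(1−ρ) = 0.8400/0.08347 = 10.0642

Final: 10.0642


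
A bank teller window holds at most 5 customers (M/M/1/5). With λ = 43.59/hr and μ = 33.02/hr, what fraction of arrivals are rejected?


ρ = λ/μ = 43.59/33.02 = 1.3201
P_K = (1−ρ)ρ^K/(1−ρ^(K+1)) = (-0.3201·4.009119)/(1 − 5.292475)
= -1.283355/-4.292475 = 0.298978

Final: 0.298978


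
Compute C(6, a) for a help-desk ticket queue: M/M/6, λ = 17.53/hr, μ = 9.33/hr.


a = λ/μ = 1.8789; ρ = a/6 = 0.3131
P₀ = 0.152606 (from M/M/c formula)
C(c,a) = [a^c/(c!(1−ρ))]·P₀ = [43.99483/(720·0.6869)]·0.152606
= 0.08896·0.152606 = 0.013576

Final: 0.013576


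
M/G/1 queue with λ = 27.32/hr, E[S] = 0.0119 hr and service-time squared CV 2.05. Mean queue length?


ρ = λ·E[S] = 27.32·0.0119 = 0.3251
Lq = ρ²(1+C_s²)/(2(1−ρ)) = 0.1057·(1+2.05)/(2·0.6749)
= 0.1057·3.0500/1.3498 = 0.23883

Final: 0.23883


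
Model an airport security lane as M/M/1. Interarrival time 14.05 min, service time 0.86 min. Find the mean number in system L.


λ = 60/14.05 = 4.2705 /hr
μ = 60/0.86 = 69.7674 /hr
ρ = λ/μ = 4.2705/69.7674 = 0.06121
L = ρ/(1−ρ) = 0.06121/0.9388 = 0.06520

Final: 0.06520


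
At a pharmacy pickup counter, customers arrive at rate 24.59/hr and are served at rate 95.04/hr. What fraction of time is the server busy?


ρ = λ/μ = 24.59/95.04 = 0.2587

Final: 0.2587


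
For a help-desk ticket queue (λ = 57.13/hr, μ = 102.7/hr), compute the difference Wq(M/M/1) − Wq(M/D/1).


ρ = 57.13/102.7 = 0.5563
Wq(M/M/1) = ρ/(μ−λ) = 0.5563/45.57 = 0.01221 hr
Wq(M/D/1) = ρ/(2(μ−λ)) = 0.006104 hr
Savings = 0.01221 − 0.006104 = 0.006104 hr

Final: 0.006104 hr


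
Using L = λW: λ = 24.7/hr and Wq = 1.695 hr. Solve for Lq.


Lq = λWq = 24.7·1.695 = 41.8665

Final: 41.8665


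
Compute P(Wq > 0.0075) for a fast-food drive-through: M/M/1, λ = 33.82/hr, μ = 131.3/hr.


ρ = 33.82/131.3 = 0.2576
P(Wq > t) = ρ·e^{−(μ−λ)t} = 0.2576·e^{−0.7311}
= 0.2576·0.481379 = 0.123993

Final: 0.123993


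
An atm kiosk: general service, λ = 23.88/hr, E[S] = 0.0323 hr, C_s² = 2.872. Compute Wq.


ρ = λ·E[S] = 23.88·0.0323 = 0.7713
E[S²] = E[S]²(1+C_s²) = 0.0323²·(1+2.872) = 0.004040
Wq = λ·E[S²]/(2(1−ρ)) = 23.88·0.004040/(2·0.2287) = 0.21092 hr

Final: 0.21092 hr


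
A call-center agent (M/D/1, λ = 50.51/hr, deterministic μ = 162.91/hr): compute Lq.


ρ = 50.51/162.91 = 0.3100
M/D/1: Lq = ρ²/(2(1−ρ)) = 0.09613/(2·0.6900) = 0.06966

Final: 0.06966


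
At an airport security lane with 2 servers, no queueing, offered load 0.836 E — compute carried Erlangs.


B(2,0.836) = 0.159898 (Erlang-B)
Carried load = a(1 − B) = 0.836·(1 − 0.159898) = 0.836·0.840102 = 0.7023 E

Final: 0.7023 Erlangs


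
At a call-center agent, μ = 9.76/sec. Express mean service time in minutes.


Mean service time = 1/μ = 1/9.76 second = 0.10246 second
In minutes: 0.10246 × 0.0166667 = 0.001708 min

Final: 0.001708 min


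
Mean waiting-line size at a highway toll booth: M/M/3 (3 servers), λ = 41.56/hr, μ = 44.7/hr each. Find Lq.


a = λ/μ = 0.9298; ρ = a/3 = 0.3099
P₀ = 0.391223
Lq = P₀·a^c·ρ / (c!·(1−ρ)²) = 0.391223·0.80372·0.3099/(6·0.47621)
= 0.03411

Final: 0.03411


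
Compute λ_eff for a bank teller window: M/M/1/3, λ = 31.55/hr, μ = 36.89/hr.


ρ = 0.8552; P_K = (1−ρ)ρ^3/(1−ρ^4) = 0.194743
λ_eff = λ(1 − P_K) = 31.55·(1 − 0.194743) = 31.55·0.805257 = 25.4059 /hr

Final: 25.4059 /hr


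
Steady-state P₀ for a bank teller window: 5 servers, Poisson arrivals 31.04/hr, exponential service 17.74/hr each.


a = λ/μ = 31.04/17.74 = 1.7497; ρ = a/c = 0.3499
Σ_{k=0}^{4} a^k/k! (terms k=0..4) = 1.00000 + 1.74972 + 1.53076 + 0.89280 + 0.39054 = 5.56381
Tail: a^5/(5!(1−ρ)) = 16.39987/(120·0.6501) = 0.21024
P₀ = 1/(5.56381 + 0.21024) = 1/5.77405 = 0.173189

Final: 0.173189


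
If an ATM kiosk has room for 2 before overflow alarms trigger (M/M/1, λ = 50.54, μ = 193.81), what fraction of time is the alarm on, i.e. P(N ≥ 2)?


ρ = 50.54/193.81 = 0.2608
P(N ≥ n) = ρ^n = 0.2608^2 = 0.068001

Final: 0.068001


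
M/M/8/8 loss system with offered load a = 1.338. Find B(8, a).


B(c,a) = (a^c/c!) / Σ_{k=0}^{c} a^k/k!
a^8/8! = 0.0002548
Σ terms (k=0..8): 1.00000 + 1.33800 + 0.89512 + 0.39922 + 0.13354 + 0.03574 + 0.007969 + 0.001523 + 0.0002548 = 3.811369
B = 0.0002548/3.811369 = 0.00006684

Final: 0.00006684


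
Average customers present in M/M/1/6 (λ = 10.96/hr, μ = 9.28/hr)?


ρ = 10.96/9.28 = 1.1810
L = ρ[1 − (K+1)ρ^K + Kρ^(K+1)] / [(1−ρ)(1−ρ^(K+1))]
Numerator: 1.1810·(1 − 7·2.713785 + 6·3.205074) = 1.457334
Denominator: (-0.1810)·(-2.205074) = 0.399194
L = 1.457334/0.399194 = 3.6507

Final: 3.6507


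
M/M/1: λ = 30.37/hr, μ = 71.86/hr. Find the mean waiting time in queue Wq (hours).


ρ = 30.37/71.86 = 0.4226
Wq = ρ/(μ−λ) = 0.4226/(71.86 − 30.37) = 0.4226/41.49 = 0.01019 hr

Final: 0.01019 hr


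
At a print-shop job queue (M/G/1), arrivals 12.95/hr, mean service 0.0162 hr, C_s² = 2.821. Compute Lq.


ρ = λ·E[S] = 12.95·0.0162 = 0.2098
Lq = ρ²(1+C_s²)/(2(1−ρ)) = 0.04401·(1+2.821)/(2·0.7902)
= 0.04401·3.8210/1.5804 = 0.10641

Final: 0.10641


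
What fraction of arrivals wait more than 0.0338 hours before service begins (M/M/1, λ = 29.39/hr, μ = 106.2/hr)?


ρ = 29.39/106.2 = 0.2767
P(Wq > t) = ρ·e^{−(μ−λ)t} = 0.2767·e^{−2.5962}
= 0.2767·0.074558 = 0.020633

Final: 0.020633


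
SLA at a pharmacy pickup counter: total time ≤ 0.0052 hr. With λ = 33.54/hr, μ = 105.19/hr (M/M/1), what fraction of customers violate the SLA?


W ~ Exponential(μ−λ) for M/M/1.
μ − λ = 105.19 − 33.54 = 71.6500
P(W > t) = e^{−(μ−λ)t} = e^{−0.3726} = 0.688955

Final: 0.688955


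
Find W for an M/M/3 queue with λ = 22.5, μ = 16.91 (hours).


a = 1.3306; ρ = 0.4435; P₀ = 0.255016
Lq = P₀·a^c·ρ/(c!(1−ρ)²) = 0.14340
Wq = Lq/λ = 0.14340/22.5 = 0.006373 hr
W = Wq + 1/μ = 0.006373 + 0.05914 = 0.06551 hr

Final: 0.06551 hr


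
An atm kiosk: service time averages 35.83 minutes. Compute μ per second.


μ = 1/(service time) in consistent units.
1 second = 0.0166667 min, so μ = 0.0166667/35.83 = 0.0004652 per second

Final: 0.0004652 /sec


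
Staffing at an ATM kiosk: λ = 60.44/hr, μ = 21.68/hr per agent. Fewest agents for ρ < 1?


Stability requires cμ > λ ⇔ c > λ/μ.
λ/μ = 60.44/21.68 = 2.7878
Minimum integer c = ⌊2.7878⌋ + 1 = 3
Check: 3·21.68 = 65.04 > 60.44, while 2·21.68 = 43.36 ≤ 60.44

Final: 3 servers


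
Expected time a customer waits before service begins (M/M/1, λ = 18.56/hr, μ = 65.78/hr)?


ρ = 18.56/65.78 = 0.2822
Wq = ρ/(μ−λ) = 0.2822/(65.78 − 18.56) = 0.2822/47.22 = 0.005975 hr

Final: 0.005975 hr


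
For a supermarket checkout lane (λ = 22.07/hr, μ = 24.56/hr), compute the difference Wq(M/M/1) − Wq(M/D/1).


ρ = 22.07/24.56 = 0.8986
Wq(M/M/1) = ρ/(μ−λ) = 0.8986/2.49 = 0.36089 hr
Wq(M/D/1) = ρ/(2(μ−λ)) = 0.18044 hr
Savings = 0.36089 − 0.18044 = 0.18044 hr

Final: 0.18044 hr


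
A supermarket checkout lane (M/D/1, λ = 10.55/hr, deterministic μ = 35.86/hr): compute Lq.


ρ = 10.55/35.86 = 0.2942
M/D/1: Lq = ρ²/(2(1−ρ)) = 0.08655/(2·0.7058) = 0.06132

Final: 0.06132


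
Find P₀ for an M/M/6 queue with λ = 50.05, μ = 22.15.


a = λ/μ = 50.05/22.15 = 2.2596; ρ = a/c = 0.3766
Σ_{k=0}^{5} a^k/k! (terms k=0..5) = 1.00000 + 2.25959 + 2.55288 + 1.92283 + 1.08620 + 0.49087 = 9.31238
Tail: a^6/(6!(1−ρ)) = 133.10124/(720·0.6234) = 0.29654
P₀ = 1/(9.31238 + 0.29654) = 1/9.60892 = 0.104070

Final: 0.104070


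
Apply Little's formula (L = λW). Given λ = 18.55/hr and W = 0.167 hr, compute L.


L = λW = 18.55·0.167 = 3.0979

Final: 3.0979


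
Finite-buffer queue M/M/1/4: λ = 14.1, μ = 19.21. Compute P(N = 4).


ρ = λ/μ = 14.1/19.21 = 0.7340
P_K = (1−ρ)ρ^K/(1−ρ^(K+1)) = (0.2660·0.290246)/(1 − 0.213039)
= 0.077208/0.786961 = 0.098109

Final: 0.098109


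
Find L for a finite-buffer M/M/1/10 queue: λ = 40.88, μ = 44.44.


ρ = 40.88/44.44 = 0.9199
L = ρ[1 − (K+1)ρ^K + Kρ^(K+1)] / [(1−ρ)(1−ρ^(K+1))]
Numerator: 0.9199·(1 − 11·0.433879 + 10·0.399122) = 0.201042
Denominator: (0.08011)·(0.600878) = 0.048135
L = 0.201042/0.048135 = 4.1766

Final: 4.1766


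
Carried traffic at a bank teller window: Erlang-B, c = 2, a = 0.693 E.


B(2,0.693) = 0.124216 (Erlang-B)
Carried load = a(1 − B) = 0.693·(1 − 0.124216) = 0.693·0.875784 = 0.6069 E

Final: 0.6069 Erlangs


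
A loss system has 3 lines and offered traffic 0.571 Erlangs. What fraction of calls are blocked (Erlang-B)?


B(c,a) = (a^c/c!) / Σ_{k=0}^{c} a^k/k!
a^3/3! = 0.031028
Σ terms (k=0..3): 1.00000 + 0.57100 + 0.16302 + 0.03103 = 1.765049
B = 0.031028/1.765049 = 0.017579

Final: 0.017579


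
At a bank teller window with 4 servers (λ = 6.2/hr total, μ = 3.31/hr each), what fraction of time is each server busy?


ρ = λ/(cμ) = 6.2/(4·3.31) = 6.2/13.24 = 0.4683

Final: 0.4683


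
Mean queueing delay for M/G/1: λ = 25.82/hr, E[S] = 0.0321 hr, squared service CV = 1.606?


ρ = λ·E[S] = 25.82·0.0321 = 0.8288
E[S²] = E[S]²(1+C_s²) = 0.0321²·(1+1.606) = 0.002685
Wq = λ·E[S²]/(2(1−ρ)) = 25.82·0.002685/(2·0.1712) = 0.20252 hr

Final: 0.20252 hr


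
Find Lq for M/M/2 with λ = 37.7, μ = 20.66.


a = λ/μ = 1.8248; ρ = a/2 = 0.9124
P₀ = 0.045811
Lq = P₀·a^c·ρ / (c!·(1−ρ)²) = 0.045811·3.32983·0.9124/(2·0.007675)
= 9.06668

Final: 9.06668


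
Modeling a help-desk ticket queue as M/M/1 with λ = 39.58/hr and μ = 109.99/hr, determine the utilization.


ρ = λ/μ = 39.58/109.99 = 0.3599

Final: 0.3599


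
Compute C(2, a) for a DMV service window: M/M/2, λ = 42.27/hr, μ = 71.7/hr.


a = λ/μ = 0.5895; ρ = a/2 = 0.2948
P₀ = 0.544676 (from M/M/c formula)
C(c,a) = [a^c/(c!(1−ρ))]·P₀ = [0.34756/(2·0.7052)]·0.544676
= 0.24641·0.544676 = 0.134216

Final: 0.134216


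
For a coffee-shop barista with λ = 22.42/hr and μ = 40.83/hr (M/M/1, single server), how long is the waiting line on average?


ρ = 22.42/40.83 = 0.5491
Lq = ρ²/(1−ρ) = 0.3015/0.4509 = 0.6687

Final: 0.6687


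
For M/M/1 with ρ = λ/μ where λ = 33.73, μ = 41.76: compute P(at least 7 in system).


ρ = 33.73/41.76 = 0.8077
P(N ≥ n) = ρ^n = 0.8077^7 = 0.224280

Final: 0.224280


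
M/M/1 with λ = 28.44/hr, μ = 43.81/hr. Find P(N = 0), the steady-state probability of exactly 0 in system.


ρ = 28.44/43.81 = 0.6492
P_n = (1−ρ)·ρ^n = (1 − 0.6492)·0.6492^0 = 0.3508·1.000000 = 0.350833

Final: 0.350833


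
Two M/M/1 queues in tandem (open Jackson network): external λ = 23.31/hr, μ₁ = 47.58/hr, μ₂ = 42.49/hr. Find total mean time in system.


Each node sees arrival rate λ = 23.31/hr (tandem ⇒ throughput preserved).
W₁ = 1/(μ₁−λ) = 1/(47.58−23.31) = 0.04120 hr
W₂ = 1/(μ₂−λ) = 1/(42.49−23.31) = 0.05214 hr
W_total = W₁ + W₂ = 0.04120 + 0.05214 = 0.09334 hr

Final: 0.09334 hr


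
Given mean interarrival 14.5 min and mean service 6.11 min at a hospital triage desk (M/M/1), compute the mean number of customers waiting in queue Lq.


λ = 60/14.5 = 4.1379 /hr
μ = 60/6.11 = 9.8200 /hr
ρ = λ/μ = 4.1379/9.8200 = 0.4214
Lq = ρ²/(1−ρ) = 0.1776/0.5786 = 0.3069

Final: 0.3069


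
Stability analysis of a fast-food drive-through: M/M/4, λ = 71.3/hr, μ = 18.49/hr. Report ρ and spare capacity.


Total capacity cμ = 4·18.49 = 73.96/hr
ρ = λ/(cμ) = 71.3/73.96 = 0.9640
Stable ⇔ ρ < 1: YES
Spare capacity = cμ − λ = 73.96 − 71.3 = 2.66/hr

Final: ρ = 0.9640; stable; margin = 2.66/hr


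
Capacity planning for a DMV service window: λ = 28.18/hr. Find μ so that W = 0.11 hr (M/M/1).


W = 1/(μ−λ) ⇒ μ − λ = 1/W = 1/0.11 = 9.0909
μ = λ + 1/W = 28.18 + 9.0909 = 37.2709 per hr

Final: 37.2709 /hr


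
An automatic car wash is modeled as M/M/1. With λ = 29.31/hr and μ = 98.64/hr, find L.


ρ = λ/μ = 29.31/98.64 = 0.2971
L = ρ/(1−ρ) = 0.2971/(1 − 0.2971) = 0.2971/0.7029 = 0.4228

Final: 0.4228


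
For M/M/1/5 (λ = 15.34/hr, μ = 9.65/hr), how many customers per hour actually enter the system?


ρ = 1.5896; P_K = (1−ρ)ρ^5/(1−ρ^6) = 0.395432
λ_eff = λ(1 − P_K) = 15.34·(1 − 0.395432) = 15.34·0.604568 = 9.2741 /hr

Final: 9.2741 /hr


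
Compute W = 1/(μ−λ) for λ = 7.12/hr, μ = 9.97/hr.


W = 1/(μ−λ) = 1/(9.97 − 7.12) = 1/2.85 = 0.3509 hr

Final: 0.3509 hr


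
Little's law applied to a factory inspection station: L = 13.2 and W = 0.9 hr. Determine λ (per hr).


λ = L/W = 13.2/0.9 = 14.6667 /hr

Final: 14.6667 /hr


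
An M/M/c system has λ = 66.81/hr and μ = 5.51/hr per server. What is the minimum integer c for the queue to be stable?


Stability requires cμ > λ ⇔ c > λ/μ.
λ/μ = 66.81/5.51 = 12.1252
Minimum integer c = ⌊12.1252⌋ + 1 = 13
Check: 13·5.51 = 71.63 > 66.81, while 12·5.51 = 66.12 ≤ 66.81

Final: 13 servers


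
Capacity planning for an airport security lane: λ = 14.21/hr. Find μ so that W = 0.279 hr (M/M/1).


W = 1/(μ−λ) ⇒ μ − λ = 1/W = 1/0.279 = 3.5842
μ = λ + 1/W = 14.21 + 3.5842 = 17.7942 per hr

Final: 17.7942 /hr


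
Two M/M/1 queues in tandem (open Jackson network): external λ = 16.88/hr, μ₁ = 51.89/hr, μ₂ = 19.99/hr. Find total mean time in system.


Each node sees arrival rate λ = 16.88/hr (tandem ⇒ throughput preserved).
W₁ = 1/(μ₁−λ) = 1/(51.89−16.88) = 0.02856 hr
W₂ = 1/(μ₂−λ) = 1/(19.99−16.88) = 0.32154 hr
W_total = W₁ + W₂ = 0.02856 + 0.32154 = 0.35011 hr

Final: 0.35011 hr


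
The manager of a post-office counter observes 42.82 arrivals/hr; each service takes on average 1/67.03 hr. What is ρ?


ρ = λ/μ = 42.82/67.03 = 0.6388

Final: 0.6388


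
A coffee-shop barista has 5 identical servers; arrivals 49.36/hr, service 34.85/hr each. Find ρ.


ρ = λ/(cμ) = 49.36/(5·34.85) = 49.36/174.25 = 0.2833

Final: 0.2833


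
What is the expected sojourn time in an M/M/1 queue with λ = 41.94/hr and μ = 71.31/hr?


W = 1/(μ−λ) = 1/(71.31 − 41.94) = 1/29.37 = 0.03405 hr

Final: 0.03405 hr


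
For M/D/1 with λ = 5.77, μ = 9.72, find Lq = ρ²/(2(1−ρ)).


ρ = 5.77/9.72 = 0.5936
M/D/1: Lq = ρ²/(2(1−ρ)) = 0.3524/(2·0.4064) = 0.43357

Final: 0.43357


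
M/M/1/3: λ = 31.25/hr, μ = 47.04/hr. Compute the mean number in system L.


ρ = 31.25/47.04 = 0.6643
L = ρ[1 − (K+1)ρ^K + Kρ^(K+1)] / [(1−ρ)(1−ρ^(K+1))]
Numerator: 0.6643·(1 − 4·0.293189 + 3·0.194774) = 0.273414
Denominator: (0.3357)·(0.805226) = 0.270292
L = 0.273414/0.270292 = 1.0116

Final: 1.0116


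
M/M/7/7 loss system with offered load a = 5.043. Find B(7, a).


B(c,a) = (a^c/c!) / Σ_{k=0}^{c} a^k/k!
a^7/7! = 16.458575
Σ terms (k=0..7): 1.00000 + 5.04300 + 12.71592 + 21.37547 + 26.94912 + 27.18089 + 22.84553 + 16.45858 = 133.568511
B = 16.458575/133.568511 = 0.123222

Final: 0.123222


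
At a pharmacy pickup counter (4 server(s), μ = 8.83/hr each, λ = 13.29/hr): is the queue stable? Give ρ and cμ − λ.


Total capacity cμ = 4·8.83 = 35.32/hr
ρ = λ/(cμ) = 13.29/35.32 = 0.3763
Stable ⇔ ρ < 1: YES
Spare capacity = cμ − λ = 35.32 − 13.29 = 22.03/hr

Final: ρ = 0.3763; stable; margin = 22.03/hr


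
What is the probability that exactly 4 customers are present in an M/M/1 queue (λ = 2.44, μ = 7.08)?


ρ = 2.44/7.08 = 0.3446
P_n = (1−ρ)·ρ^n = (1 − 0.3446)·0.3446^4 = 0.6554·0.014107 = 0.009245

Final: 0.009245


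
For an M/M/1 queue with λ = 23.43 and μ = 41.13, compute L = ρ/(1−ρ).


ρ = λ/μ = 23.43/41.13 = 0.5697
L = ρ/(1−ρ) = 0.5697/(1 − 0.5697) = 0.5697/0.4303 = 1.3237

Final: 1.3237


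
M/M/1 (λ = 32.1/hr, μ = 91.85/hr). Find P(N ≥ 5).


ρ = 32.1/91.85 = 0.3495
P(N ≥ n) = ρ^n = 0.3495^5 = 0.005213

Final: 0.005213


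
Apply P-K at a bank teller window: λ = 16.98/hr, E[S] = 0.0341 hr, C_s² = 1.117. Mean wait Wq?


ρ = λ·E[S] = 16.98·0.0341 = 0.5790
E[S²] = E[S]²(1+C_s²) = 0.0341²·(1+1.117) = 0.002462
Wq = λ·E[S²]/(2(1−ρ)) = 16.98·0.002462/(2·0.4210) = 0.04964 hr

Final: 0.04964 hr


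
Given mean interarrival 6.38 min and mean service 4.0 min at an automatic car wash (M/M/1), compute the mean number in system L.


λ = 60/6.38 = 9.4044 /hr
μ = 60/4.0 = 15.0000 /hr
ρ = λ/μ = 9.4044/15.0000 = 0.6270
L = ρ/(1−ρ) = 0.6270/0.3730 = 1.6807

Final: 1.6807


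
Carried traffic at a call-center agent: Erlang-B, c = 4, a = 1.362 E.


B(4,1.362) = 0.037204 (Erlang-B)
Carried load = a(1 − B) = 1.362·(1 − 0.037204) = 1.362·0.962796 = 1.3113 E

Final: 1.3113 Erlangs


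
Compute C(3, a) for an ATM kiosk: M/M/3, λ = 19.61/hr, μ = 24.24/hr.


a = λ/μ = 0.8090; ρ = a/3 = 0.2697
P₀ = 0.443055 (from M/M/c formula)
C(c,a) = [a^c/(c!(1−ρ))]·P₀ = [0.52946/(6·0.7303)]·0.443055
= 0.12083·0.443055 = 0.053533

Final: 0.053533


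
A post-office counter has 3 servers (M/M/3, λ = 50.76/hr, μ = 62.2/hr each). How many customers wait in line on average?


a = λ/μ = 0.8161; ρ = a/3 = 0.2720
P₀ = 0.439851
Lq = P₀·a^c·ρ / (c!·(1−ρ)²) = 0.439851·0.54349·0.2720/(6·0.52995)
= 0.02045

Final: 0.02045


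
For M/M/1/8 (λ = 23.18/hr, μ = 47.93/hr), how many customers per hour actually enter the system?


ρ = 0.4836; P_K = (1−ρ)ρ^8/(1−ρ^9) = 0.001548
λ_eff = λ(1 − P_K) = 23.18·(1 − 0.001548) = 23.18·0.998452 = 23.1441 /hr

Final: 23.1441 /hr


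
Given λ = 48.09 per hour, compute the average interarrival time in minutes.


Mean interarrival time = 1/λ = 1/48.09 hour = 0.02079 hour
In minutes: 0.02079 × 60 = 1.2477 min

Final: 1.2477 min


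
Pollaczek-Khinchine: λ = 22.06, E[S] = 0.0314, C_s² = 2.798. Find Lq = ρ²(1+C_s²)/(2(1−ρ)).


ρ = λ·E[S] = 22.06·0.0314 = 0.6927
Lq = ρ²(1+C_s²)/(2(1−ρ)) = 0.4798·(1+2.798)/(2·0.3073)
= 0.4798·3.7980/0.6146 = 2.96490

Final: 2.96490


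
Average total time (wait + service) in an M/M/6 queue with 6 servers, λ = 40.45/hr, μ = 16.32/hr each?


a = 2.4786; ρ = 0.4131; P₀ = 0.083413
Lq = P₀·a^c·ρ/(c!(1−ρ)²) = 0.03221
Wq = Lq/λ = 0.03221/40.45 = 0.0007963 hr
W = Wq + 1/μ = 0.0007963 + 0.06127 = 0.06207 hr

Final: 0.06207 hr


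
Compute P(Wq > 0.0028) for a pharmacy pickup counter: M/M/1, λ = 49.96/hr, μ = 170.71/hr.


ρ = 49.96/170.71 = 0.2927
P(Wq > t) = ρ·e^{−(μ−λ)t} = 0.2927·e^{−0.3381}
= 0.2927·0.713124 = 0.208703

Final: 0.208703


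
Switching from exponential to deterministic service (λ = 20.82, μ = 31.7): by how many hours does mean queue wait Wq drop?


ρ = 20.82/31.7 = 0.6568
Wq(M/M/1) = ρ/(μ−λ) = 0.6568/10.88 = 0.06037 hr
Wq(M/D/1) = ρ/(2(μ−λ)) = 0.03018 hr
Savings = 0.06037 − 0.03018 = 0.03018 hr

Final: 0.03018 hr


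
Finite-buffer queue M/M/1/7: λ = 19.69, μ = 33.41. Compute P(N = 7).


ρ = λ/μ = 19.69/33.41 = 0.5893
P_K = (1−ρ)ρ^K/(1−ρ^(K+1)) = (0.4107·0.024694)/(1 − 0.014553)
= 0.010141/0.985447 = 0.010290

Final: 0.010290


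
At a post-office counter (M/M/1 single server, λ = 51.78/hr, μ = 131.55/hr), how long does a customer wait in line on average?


ρ = 51.78/131.55 = 0.3936
Wq = ρ/(μ−λ) = 0.3936/(131.55 − 51.78) = 0.3936/79.77 = 0.004934 hr

Final: 0.004934 hr


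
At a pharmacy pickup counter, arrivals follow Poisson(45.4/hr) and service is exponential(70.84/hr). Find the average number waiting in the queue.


ρ = 45.4/70.84 = 0.6409
Lq = ρ²/(1−ρ) = 0.4107/0.3591 = 1.1437

Final: 1.1437


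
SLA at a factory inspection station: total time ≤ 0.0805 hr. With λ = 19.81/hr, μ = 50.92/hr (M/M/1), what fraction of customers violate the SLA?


W ~ Exponential(μ−λ) for M/M/1.
μ − λ = 50.92 − 19.81 = 31.1100
P(W > t) = e^{−(μ−λ)t} = e^{−2.5044} = 0.081728

Final: 0.081728


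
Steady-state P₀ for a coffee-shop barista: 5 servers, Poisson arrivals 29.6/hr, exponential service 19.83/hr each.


a = λ/μ = 29.6/19.83 = 1.4927; ρ = a/c = 0.2985
Σ_{k=0}^{4} a^k/k! (terms k=0..4) = 1.00000 + 1.49269 + 1.11406 + 0.55431 + 0.20685 = 4.36791
Tail: a^5/(5!(1−ρ)) = 7.41046/(120·0.7015) = 0.08804
P₀ = 1/(4.36791 + 0.08804) = 1/4.45595 = 0.224419

Final: 0.224419


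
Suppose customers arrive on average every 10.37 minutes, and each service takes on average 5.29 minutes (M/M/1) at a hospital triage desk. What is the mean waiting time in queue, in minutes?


λ = 60/10.37 = 5.7859 /hr
μ = 60/5.29 = 11.3422 /hr
ρ = λ/μ = 5.7859/11.3422 = 0.5101
Wq = ρ/(μ−λ) = 0.5101/(11.3422−5.7859) = 0.09181 hr
In minutes: 0.09181·60 = 5.509 min

Final: 5.509 min


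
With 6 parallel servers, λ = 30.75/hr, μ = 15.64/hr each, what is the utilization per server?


ρ = λ/(cμ) = 30.75/(6·15.64) = 30.75/93.84 = 0.3277

Final: 0.3277


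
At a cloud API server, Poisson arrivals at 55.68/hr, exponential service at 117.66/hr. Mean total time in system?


W = 1/(μ−λ) = 1/(117.66 − 55.68) = 1/61.98 = 0.01613 hr

Final: 0.01613 hr


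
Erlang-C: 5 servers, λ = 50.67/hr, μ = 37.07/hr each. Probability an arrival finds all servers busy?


a = λ/μ = 1.3669; ρ = a/5 = 0.2734
P₀ = 0.254657 (from M/M/c formula)
C(c,a) = [a^c/(c!(1−ρ))]·P₀ = [4.77135/(120·0.7266)]·0.254657
= 0.05472·0.254657 = 0.013935

Final: 0.013935


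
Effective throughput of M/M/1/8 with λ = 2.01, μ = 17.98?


ρ = 0.1118; P_K = (1−ρ)ρ^8/(1−ρ^9) = 0.00000002167
λ_eff = λ(1 − P_K) = 2.01·(1 − 0.00000002167) = 2.01·1.000000 = 2.0100 /hr

Final: 2.0100 /hr


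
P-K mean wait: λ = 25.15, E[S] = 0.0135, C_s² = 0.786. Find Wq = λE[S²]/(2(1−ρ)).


ρ = λ·E[S] = 25.15·0.0135 = 0.3395
E[S²] = E[S]²(1+C_s²) = 0.0135²·(1+0.786) = 0.0003255
Wq = λ·E[S²]/(2(1−ρ)) = 25.15·0.0003255/(2·0.6605) = 0.006197 hr

Final: 0.006197 hr


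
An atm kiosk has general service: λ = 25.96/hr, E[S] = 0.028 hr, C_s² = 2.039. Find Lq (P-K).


ρ = λ·E[S] = 25.96·0.028 = 0.7269
Lq = ρ²(1+C_s²)/(2(1−ρ)) = 0.5284·(1+2.039)/(2·0.2731)
= 0.5284·3.0390/0.5462 = 2.93949

Final: 2.93949


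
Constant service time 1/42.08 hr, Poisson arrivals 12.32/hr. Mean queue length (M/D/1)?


ρ = 12.32/42.08 = 0.2928
M/D/1: Lq = ρ²/(2(1−ρ)) = 0.08572/(2·0.7072) = 0.06060

Final: 0.06060


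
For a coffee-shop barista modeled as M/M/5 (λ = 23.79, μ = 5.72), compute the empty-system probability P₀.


a = λ/μ = 23.79/5.72 = 4.1591; ρ = a/c = 0.8318
Σ_{k=0}^{4} a^k/k! (terms k=0..4) = 1.00000 + 4.15909 + 8.64902 + 11.99068 + 12.46759 = 38.26638
Tail: a^5/(5!(1−ρ)) = 1244.49188/(120·0.1682) = 61.66401
P₀ = 1/(38.26638 + 61.66401) = 1/99.93039 = 0.010007

Final: 0.010007


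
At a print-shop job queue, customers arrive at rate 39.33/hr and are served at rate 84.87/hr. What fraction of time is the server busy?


ρ = λ/μ = 39.33/84.87 = 0.4634

Final: 0.4634


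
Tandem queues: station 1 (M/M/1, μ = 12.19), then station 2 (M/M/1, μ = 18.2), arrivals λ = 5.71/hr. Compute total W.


Each node sees arrival rate λ = 5.71/hr (tandem ⇒ throughput preserved).
W₁ = 1/(μ₁−λ) = 1/(12.19−5.71) = 0.15432 hr
W₂ = 1/(μ₂−λ) = 1/(18.2−5.71) = 0.08006 hr
W_total = W₁ + W₂ = 0.15432 + 0.08006 = 0.23439 hr

Final: 0.23439 hr


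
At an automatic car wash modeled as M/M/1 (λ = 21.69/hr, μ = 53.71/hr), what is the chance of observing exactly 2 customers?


ρ = 21.69/53.71 = 0.4038
P_n = (1−ρ)·ρ^n = (1 − 0.4038)·0.4038^2 = 0.5962·0.163083 = 0.097224

Final: 0.097224


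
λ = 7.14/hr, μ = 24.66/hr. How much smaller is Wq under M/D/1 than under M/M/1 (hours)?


ρ = 7.14/24.66 = 0.2895
Wq(M/M/1) = ρ/(μ−λ) = 0.2895/17.52 = 0.01653 hr
Wq(M/D/1) = ρ/(2(μ−λ)) = 0.008263 hr
Savings = 0.01653 − 0.008263 = 0.008263 hr

Final: 0.008263 hr


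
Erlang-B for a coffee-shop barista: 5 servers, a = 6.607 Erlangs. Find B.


B(c,a) = (a^c/c!) / Σ_{k=0}^{c} a^k/k!
a^5/5! = 104.915653
Σ terms (k=0..5): 1.00000 + 6.60700 + 21.82622 + 48.06862 + 79.39735 + 104.91565 = 261.814845
B = 104.915653/261.814845 = 0.400725

Final: 0.400725


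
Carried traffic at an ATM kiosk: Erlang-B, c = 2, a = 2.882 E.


B(2,2.882) = 0.516861 (Erlang-B)
Carried load = a(1 − B) = 2.882·(1 − 0.516861) = 2.882·0.483139 = 1.3924 E

Final: 1.3924 Erlangs


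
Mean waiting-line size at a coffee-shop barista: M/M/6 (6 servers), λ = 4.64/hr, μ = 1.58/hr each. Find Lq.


a = λ/μ = 2.9367; ρ = a/6 = 0.4895
P₀ = 0.052262
Lq = P₀·a^c·ρ / (c!·(1−ρ)²) = 0.052262·641.45377·0.4895/(720·0.26066)
= 0.08743

Final: 0.08743


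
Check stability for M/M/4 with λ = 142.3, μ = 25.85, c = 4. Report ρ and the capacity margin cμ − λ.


Total capacity cμ = 4·25.85 = 103.40/hr
ρ = λ/(cμ) = 142.3/103.40 = 1.3762
Stable ⇔ ρ < 1: NO
Spare capacity = cμ − λ = 103.40 − 142.3 = -38.90/hr

Final: ρ = 1.3762; unstable; margin = -38.90/hr
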